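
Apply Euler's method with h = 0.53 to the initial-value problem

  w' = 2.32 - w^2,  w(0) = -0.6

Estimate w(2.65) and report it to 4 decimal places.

1.5129

Euler: w_{n+1} = w_n + h·f(t_n, w_n).
t=0.000000, w=-0.600000: f=1.960000 → w ← -0.600000 + 0.53·1.960000 = 0.438800
t=0.530000, w=0.438800: f=2.127455 → w ← 0.438800 + 0.53·2.127455 = 1.566351
t=1.060000, w=1.566351: f=-0.133455 → w ← 1.566351 + 0.53·(-0.133455) = 1.495620
t=1.590000, w=1.495620: f=0.083122 → w ← 1.495620 + 0.53·0.083122 = 1.539674
t=2.120000, w=1.539674: f=-0.050597 → w ← 1.539674 + 0.53·(-0.050597) = 1.512858
w(2.65) ≈ 1.5129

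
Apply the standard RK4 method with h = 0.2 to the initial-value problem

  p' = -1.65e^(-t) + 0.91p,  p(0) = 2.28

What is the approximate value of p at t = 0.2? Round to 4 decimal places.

2.4061

RK4: k1 = f(t_n, p_n); k2 = f(t_n + h/2, p_n + (h/2)·k1); k3 = f(t_n + h/2, p_n + (h/2)·k2); k4 = f(t_n + h, p_n + h·k3); p_{n+1} = p_n + (h/6)·(k1 + 2k2 + 2k3 + k4).
t=0.000000, p=2.280000:
  k1 = f(0.000000, 2.280000) = 0.424800
  k2 = f(0.100000, 2.322480) = 0.620475
  k3 = f(0.100000, 2.342048) = 0.638281
  k4 = f(0.200000, 2.407656) = 0.840061
  p ← 2.280000 + (0.2/6)·(k1 + 2k2 + 2k3 + k4) = 2.406079
p(0.2) ≈ 2.4061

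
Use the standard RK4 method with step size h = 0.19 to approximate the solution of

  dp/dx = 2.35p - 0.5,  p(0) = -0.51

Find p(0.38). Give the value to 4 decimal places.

-1.5522

RK4: k1 = f(x_n, p_n); k2 = f(x_n + h/2, p_n + (h/2)·k1); k3 = f(x_n + h/2, p_n + (h/2)·k2); k4 = f(x_n + h, p_n + h·k3); p_{n+1} = p_n + (h/6)·(k1 + 2k2 + 2k3 + k4).
x=0.000000, p=-0.510000:
  k1 = f(0.000000, -0.510000) = -1.698500
  k2 = f(0.095000, -0.671358) = -2.077690
  k3 = f(0.095000, -0.707381) = -2.162344
  k4 = f(0.190000, -0.920845) = -2.663987
  p ← -0.510000 + (0.19/6)·(k1 + 2k2 + 2k3 + k4) = -0.916681
x=0.190000, p=-0.916681:
  k1 = f(0.190000, -0.916681) = -2.654200
  k2 = f(0.285000, -1.168830) = -3.246750
  k3 = f(0.285000, -1.225122) = -3.379037
  k4 = f(0.380000, -1.558698) = -4.162940
  p ← -0.916681 + (0.19/6)·(k1 + 2k2 + 2k3 + k4) = -1.552190
p(0.38) ≈ -1.5522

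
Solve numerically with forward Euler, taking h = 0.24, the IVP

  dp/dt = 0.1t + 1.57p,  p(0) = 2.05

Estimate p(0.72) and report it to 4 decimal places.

Euler: p_{n+1} = p_n + h·f(t_n, p_n).
t=0.000000, p=2.050000: f=3.218500 → p ← 2.050000 + 0.24·3.218500 = 2.822440
t=0.240000, p=2.822440: f=4.455231 → p ← 2.822440 + 0.24·4.455231 = 3.891695
t=0.480000, p=3.891695: f=6.157962 → p ← 3.891695 + 0.24·6.157962 = 5.369606
p(0.72) ≈ 5.3696

5.3696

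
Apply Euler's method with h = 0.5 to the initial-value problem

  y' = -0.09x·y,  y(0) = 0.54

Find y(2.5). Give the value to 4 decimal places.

0.4278

Euler: y_{n+1} = y_n + h·f(x_n, y_n).
x=0.000000, y=0.540000: f=0.000000 → y ← 0.540000 + 0.5·0.000000 = 0.540000
x=0.500000, y=0.540000: f=-0.024300 → y ← 0.540000 + 0.5·(-0.024300) = 0.527850
x=1.000000, y=0.527850: f=-0.047507 → y ← 0.527850 + 0.5·(-0.047507) = 0.504097
x=1.500000, y=0.504097: f=-0.068053 → y ← 0.504097 + 0.5·(-0.068053) = 0.470070
x=2.000000, y=0.470070: f=-0.084613 → y ← 0.470070 + 0.5·(-0.084613) = 0.427764
y(2.5) ≈ 0.4278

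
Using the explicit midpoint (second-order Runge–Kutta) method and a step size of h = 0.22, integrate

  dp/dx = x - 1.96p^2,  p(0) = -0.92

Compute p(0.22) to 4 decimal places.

-1.4199

Midpoint: k1 = f(x_n, p_n); k2 = f(x_n + h/2, p_n + (h/2)·k1); p_{n+1} = p_n + h·k2.
x=0.000000, p=-0.920000:
  k1 = f(0.000000, -0.920000) = -1.658944
  k2 = f(0.110000, -1.102484) = -2.272322
  p ← -0.920000 + 0.22·(-2.272322) = -1.419911
p(0.22) ≈ -1.4199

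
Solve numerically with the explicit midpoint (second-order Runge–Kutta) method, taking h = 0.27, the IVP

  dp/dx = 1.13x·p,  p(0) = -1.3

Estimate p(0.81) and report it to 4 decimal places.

Midpoint: k1 = f(x_n, p_n); k2 = f(x_n + h/2, p_n + (h/2)·k1); p_{n+1} = p_n + h·k2.
x=0.000000, p=-1.300000:
  k1 = f(0.000000, -1.300000) = 0.000000
  k2 = f(0.135000, -1.300000) = -0.198315
  p ← -1.300000 + 0.27·(-0.198315) = -1.353545
x=0.270000, p=-1.353545:
  k1 = f(0.270000, -1.353545) = -0.412967
  k2 = f(0.405000, -1.409296) = -0.644964
  p ← -1.353545 + 0.27·(-0.644964) = -1.527685
x=0.540000, p=-1.527685:
  k1 = f(0.540000, -1.527685) = -0.932194
  k2 = f(0.675000, -1.653531) = -1.261231
  p ← -1.527685 + 0.27·(-1.261231) = -1.868218
p(0.81) ≈ -1.8682

-1.8682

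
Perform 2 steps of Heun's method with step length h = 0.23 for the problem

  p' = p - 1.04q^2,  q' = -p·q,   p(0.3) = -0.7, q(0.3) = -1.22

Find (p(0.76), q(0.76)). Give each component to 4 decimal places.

Heun on (p,q): k1 = f(t_n, state_n); k2 = f(t_n + h, state_n + h·k1); state_{n+1} = state_n + (h/2)·(k1 + k2).
0.300000: (-0.700000, -1.220000)
  k1 = (-2.247936, -0.854000)
  predictor → (-1.217025, -1.416420)
  k2 = (-3.303521, -1.723819)
  → (-1.338418, -1.516449)
0.530000: (-1.338418, -1.516449)
  k1 = (-3.730020, -2.029642)
  predictor → (-2.196322, -1.983267)
  k2 = (-6.287004, -4.355893)
  → (-2.490375, -2.250786)
(p(0.76), q(0.76)) ≈ (-2.4904, -2.2508)

-2.4904, -2.2508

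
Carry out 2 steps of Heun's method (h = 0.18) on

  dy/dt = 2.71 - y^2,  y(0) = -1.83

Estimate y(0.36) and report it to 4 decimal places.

-2.2881

Heun: k1 = f(t_n, y_n); k2 = f(t_n + h, y_n + h·k1); y_{n+1} = y_n + (h/2)·(k1 + k2).
t=0.000000, y=-1.830000:
  k1 = f(0.000000, -1.830000) = -0.638900
  k2 = f(0.180000, -1.945002) = -1.073033
  y ← -1.830000 + (0.18/2)·(-0.638900 + (-1.073033)) = -1.984074
t=0.180000, y=-1.984074:
  k1 = f(0.180000, -1.984074) = -1.226549
  k2 = f(0.360000, -2.204853) = -2.151376
  y ← -1.984074 + (0.18/2)·(-1.226549 + (-2.151376)) = -2.288087
y(0.36) ≈ -2.2881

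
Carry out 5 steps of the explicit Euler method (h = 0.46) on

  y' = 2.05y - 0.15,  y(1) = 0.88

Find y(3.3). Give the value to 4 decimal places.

22.4164

Euler: y_{n+1} = y_n + h·f(t_n, y_n).
t=1.000000, y=0.880000: f=1.654000 → y ← 0.880000 + 0.46·1.654000 = 1.640840
t=1.460000, y=1.640840: f=3.213722 → y ← 1.640840 + 0.46·3.213722 = 3.119152
t=1.920000, y=3.119152: f=6.244262 → y ← 3.119152 + 0.46·6.244262 = 5.991513
t=2.380000, y=5.991513: f=12.132601 → y ← 5.991513 + 0.46·12.132601 = 11.572509
t=2.840000, y=11.572509: f=23.573643 → y ← 11.572509 + 0.46·23.573643 = 22.416385
y(3.3) ≈ 22.4164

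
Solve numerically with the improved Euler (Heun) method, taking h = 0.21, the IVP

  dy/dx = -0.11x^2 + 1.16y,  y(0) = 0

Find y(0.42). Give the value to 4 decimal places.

-0.0033

Heun: k1 = f(x_n, y_n); k2 = f(x_n + h, y_n + h·k1); y_{n+1} = y_n + (h/2)·(k1 + k2).
x=0.000000, y=0.000000:
  k1 = f(0.000000, 0.000000) = 0.000000
  k2 = f(0.210000, 0.000000) = -0.004851
  y ← 0.000000 + (0.21/2)·(0.000000 + (-0.004851)) = -0.000509
x=0.210000, y=-0.000509:
  k1 = f(0.210000, -0.000509) = -0.005442
  k2 = f(0.420000, -0.001652) = -0.021320
  y ← -0.000509 + (0.21/2)·(-0.005442 + (-0.021320)) = -0.003319
y(0.42) ≈ -0.0033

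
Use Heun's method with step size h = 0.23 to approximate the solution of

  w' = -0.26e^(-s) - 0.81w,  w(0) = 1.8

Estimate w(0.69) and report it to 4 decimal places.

0.9378

Heun: k1 = f(s_n, w_n); k2 = f(s_n + h, w_n + h·k1); w_{n+1} = w_n + (h/2)·(k1 + k2).
s=0.000000, w=1.800000:
  k1 = f(0.000000, 1.800000) = -1.718000
  k2 = f(0.230000, 1.404860) = -1.344515
  w ← 1.800000 + (0.23/2)·(-1.718000 + (-1.344515)) = 1.447811
s=0.230000, w=1.447811:
  k1 = f(0.230000, 1.447811) = -1.379305
  k2 = f(0.460000, 1.130570) = -1.079896
  w ← 1.447811 + (0.23/2)·(-1.379305 + (-1.079896)) = 1.165003
s=0.460000, w=1.165003:
  k1 = f(0.460000, 1.165003) = -1.107786
  k2 = f(0.690000, 0.910212) = -0.867681
  w ← 1.165003 + (0.23/2)·(-1.107786 + (-0.867681)) = 0.937824
w(0.69) ≈ 0.9378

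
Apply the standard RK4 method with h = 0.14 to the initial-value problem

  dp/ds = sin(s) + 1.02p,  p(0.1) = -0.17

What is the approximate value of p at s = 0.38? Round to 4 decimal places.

RK4: k1 = f(s_n, p_n); k2 = f(s_n + h/2, p_n + (h/2)·k1); k3 = f(s_n + h/2, p_n + (h/2)·k2); k4 = f(s_n + h, p_n + h·k3); p_{n+1} = p_n + (h/6)·(k1 + 2k2 + 2k3 + k4).
s=0.100000, p=-0.170000:
  k1 = f(0.100000, -0.170000) = -0.073567
  k2 = f(0.170000, -0.175150) = -0.009470
  k3 = f(0.170000, -0.170663) = -0.004894
  k4 = f(0.240000, -0.170685) = 0.063604
  p ← -0.170000 + (0.14/6)·(k1 + 2k2 + 2k3 + k4) = -0.170903
s=0.240000, p=-0.170903:
  k1 = f(0.240000, -0.170903) = 0.063382
  k2 = f(0.310000, -0.166466) = 0.135263
  k3 = f(0.310000, -0.161434) = 0.140396
  k4 = f(0.380000, -0.151247) = 0.216648
  p ← -0.170903 + (0.14/6)·(k1 + 2k2 + 2k3 + k4) = -0.151505
p(0.38) ≈ -0.1515

-0.1515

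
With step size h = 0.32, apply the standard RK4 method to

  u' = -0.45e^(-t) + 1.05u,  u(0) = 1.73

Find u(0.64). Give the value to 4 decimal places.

RK4: k1 = f(t_n, u_n); k2 = f(t_n + h/2, u_n + (h/2)·k1); k3 = f(t_n + h/2, u_n + (h/2)·k2); k4 = f(t_n + h, u_n + h·k3); u_{n+1} = u_n + (h/6)·(k1 + 2k2 + 2k3 + k4).
t=0.000000, u=1.730000:
  k1 = f(0.000000, 1.730000) = 1.366500
  k2 = f(0.160000, 1.948640) = 1.662607
  k3 = f(0.160000, 1.996017) = 1.712353
  k4 = f(0.320000, 2.277953) = 2.065084
  u ← 1.730000 + (0.32/6)·(k1 + 2k2 + 2k3 + k4) = 2.273014
t=0.320000, u=2.273014:
  k1 = f(0.320000, 2.273014) = 2.059897
  k2 = f(0.480000, 2.602597) = 2.454274
  k3 = f(0.480000, 2.665698) = 2.520530
  k4 = f(0.640000, 3.079583) = 2.996281
  u ← 2.273014 + (0.32/6)·(k1 + 2k2 + 2k3 + k4) = 3.073322
u(0.64) ≈ 3.0733

3.0733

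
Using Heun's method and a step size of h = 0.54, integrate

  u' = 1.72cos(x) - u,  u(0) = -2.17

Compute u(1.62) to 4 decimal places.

Heun: k1 = f(x_n, u_n); k2 = f(x_n + h, u_n + h·k1); u_{n+1} = u_n + (h/2)·(k1 + k2).
x=0.000000, u=-2.170000:
  k1 = f(0.000000, -2.170000) = 3.890000
  k2 = f(0.540000, -0.069400) = 1.544659
  u ← -2.170000 + (0.54/2)·(3.890000 + 1.544659) = -0.702642
x=0.540000, u=-0.702642:
  k1 = f(0.540000, -0.702642) = 2.177901
  k2 = f(1.080000, 0.473424) = 0.337260
  u ← -0.702642 + (0.54/2)·(2.177901 + 0.337260) = -0.023549
x=1.080000, u=-0.023549:
  k1 = f(1.080000, -0.023549) = 0.834233
  k2 = f(1.620000, 0.426937) = -0.511534
  u ← -0.023549 + (0.54/2)·(0.834233 + (-0.511534)) = 0.063580
u(1.62) ≈ 0.0636

0.0636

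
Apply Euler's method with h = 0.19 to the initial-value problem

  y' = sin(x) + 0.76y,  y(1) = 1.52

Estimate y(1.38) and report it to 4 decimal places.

Euler: y_{n+1} = y_n + h·f(x_n, y_n).
x=1.000000, y=1.520000: f=1.996671 → y ← 1.520000 + 0.19·1.996671 = 1.899367
x=1.190000, y=1.899367: f=2.371888 → y ← 1.899367 + 0.19·2.371888 = 2.350026
y(1.38) ≈ 2.3500

2.3500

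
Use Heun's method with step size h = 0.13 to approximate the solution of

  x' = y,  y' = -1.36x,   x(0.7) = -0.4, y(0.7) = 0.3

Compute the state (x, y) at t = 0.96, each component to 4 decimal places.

-0.3046, 0.4261

Heun on (x,y): k1 = f(t_n, state_n); k2 = f(t_n + h, state_n + h·k1); state_{n+1} = state_n + (h/2)·(k1 + k2).
0.700000: (-0.400000, 0.300000)
  k1 = (0.300000, 0.544000)
  predictor → (-0.361000, 0.370720)
  k2 = (0.370720, 0.490960)
  → (-0.356403, 0.367272)
0.830000: (-0.356403, 0.367272)
  k1 = (0.367272, 0.484708)
  predictor → (-0.308658, 0.430284)
  k2 = (0.430284, 0.419775)
  → (-0.304562, 0.426064)
(x(0.96), y(0.96)) ≈ (-0.3046, 0.4261)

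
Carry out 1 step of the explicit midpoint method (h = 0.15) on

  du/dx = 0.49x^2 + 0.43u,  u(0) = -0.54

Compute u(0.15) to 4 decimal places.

Midpoint: k1 = f(x_n, u_n); k2 = f(x_n + h/2, u_n + (h/2)·k1); u_{n+1} = u_n + h·k2.
x=0.000000, u=-0.540000:
  k1 = f(0.000000, -0.540000) = -0.232200
  k2 = f(0.075000, -0.557415) = -0.236932
  u ← -0.540000 + 0.15·(-0.236932) = -0.575540
u(0.15) ≈ -0.5755

-0.5755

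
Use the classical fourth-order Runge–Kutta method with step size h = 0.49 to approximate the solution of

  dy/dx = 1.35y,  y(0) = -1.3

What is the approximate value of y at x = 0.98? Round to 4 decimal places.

RK4: k1 = f(x_n, y_n); k2 = f(x_n + h/2, y_n + (h/2)·k1); k3 = f(x_n + h/2, y_n + (h/2)·k2); k4 = f(x_n + h, y_n + h·k3); y_{n+1} = y_n + (h/6)·(k1 + 2k2 + 2k3 + k4).
x=0.000000, y=-1.300000:
  k1 = f(0.000000, -1.300000) = -1.755000
  k2 = f(0.245000, -1.729975) = -2.335466
  k3 = f(0.245000, -1.872189) = -2.527455
  k4 = f(0.490000, -2.538453) = -3.426912
  y ← -1.300000 + (0.49/6)·(k1 + 2k2 + 2k3 + k4) = -2.517467
x=0.490000, y=-2.517467:
  k1 = f(0.490000, -2.517467) = -3.398580
  k2 = f(0.735000, -3.350119) = -4.522660
  k3 = f(0.735000, -3.625518) = -4.894450
  k4 = f(0.980000, -4.915747) = -6.636259
  y ← -2.517467 + (0.49/6)·(k1 + 2k2 + 2k3 + k4) = -4.875107
y(0.98) ≈ -4.8751

-4.8751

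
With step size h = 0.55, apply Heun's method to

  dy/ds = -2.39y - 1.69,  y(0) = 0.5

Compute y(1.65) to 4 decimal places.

Heun: k1 = f(s_n, y_n); k2 = f(s_n + h, y_n + h·k1); y_{n+1} = y_n + (h/2)·(k1 + k2).
s=0.000000, y=0.500000:
  k1 = f(0.000000, 0.500000) = -2.885000
  k2 = f(0.550000, -1.086750) = 0.907333
  y ← 0.500000 + (0.55/2)·(-2.885000 + 0.907333) = -0.043859
s=0.550000, y=-0.043859:
  k1 = f(0.550000, -0.043859) = -1.585178
  k2 = f(1.100000, -0.915706) = 0.498538
  y ← -0.043859 + (0.55/2)·(-1.585178 + 0.498538) = -0.342684
s=1.100000, y=-0.342684:
  k1 = f(1.100000, -0.342684) = -0.870984
  k2 = f(1.650000, -0.821726) = 0.273925
  y ← -0.342684 + (0.55/2)·(-0.870984 + 0.273925) = -0.506876
y(1.65) ≈ -0.5069

-0.5069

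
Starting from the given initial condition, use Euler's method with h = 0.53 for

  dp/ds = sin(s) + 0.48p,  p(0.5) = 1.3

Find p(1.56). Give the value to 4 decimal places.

Euler: p_{n+1} = p_n + h·f(s_n, p_n).
s=0.500000, p=1.300000: f=1.103426 → p ← 1.300000 + 0.53·1.103426 = 1.884816
s=1.030000, p=1.884816: f=1.762010 → p ← 1.884816 + 0.53·1.762010 = 2.818681
p(1.56) ≈ 2.8187

2.8187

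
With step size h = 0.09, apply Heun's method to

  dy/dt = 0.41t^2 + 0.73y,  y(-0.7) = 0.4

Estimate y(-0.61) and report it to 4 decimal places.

Heun: k1 = f(t_n, y_n); k2 = f(t_n + h, y_n + h·k1); y_{n+1} = y_n + (h/2)·(k1 + k2).
t=-0.700000, y=0.400000:
  k1 = f(-0.700000, 0.400000) = 0.492900
  k2 = f(-0.610000, 0.444361) = 0.476945
  y ← 0.400000 + (0.09/2)·(0.492900 + 0.476945) = 0.443643
y(-0.61) ≈ 0.4436

0.4436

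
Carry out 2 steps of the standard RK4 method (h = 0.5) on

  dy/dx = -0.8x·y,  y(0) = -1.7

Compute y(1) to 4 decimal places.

RK4: k1 = f(x_n, y_n); k2 = f(x_n + h/2, y_n + (h/2)·k1); k3 = f(x_n + h/2, y_n + (h/2)·k2); k4 = f(x_n + h, y_n + h·k3); y_{n+1} = y_n + (h/6)·(k1 + 2k2 + 2k3 + k4).
x=0.000000, y=-1.700000:
  k1 = f(0.000000, -1.700000) = 0.000000
  k2 = f(0.250000, -1.700000) = 0.340000
  k3 = f(0.250000, -1.615000) = 0.323000
  k4 = f(0.500000, -1.538500) = 0.615400
  y ← -1.700000 + (0.5/6)·(k1 + 2k2 + 2k3 + k4) = -1.538217
x=0.500000, y=-1.538217:
  k1 = f(0.500000, -1.538217) = 0.615287
  k2 = f(0.750000, -1.384395) = 0.830637
  k3 = f(0.750000, -1.330557) = 0.798334
  k4 = f(1.000000, -1.139049) = 0.911240
  y ← -1.538217 + (0.5/6)·(k1 + 2k2 + 2k3 + k4) = -1.139511
y(1) ≈ -1.1395

-1.1395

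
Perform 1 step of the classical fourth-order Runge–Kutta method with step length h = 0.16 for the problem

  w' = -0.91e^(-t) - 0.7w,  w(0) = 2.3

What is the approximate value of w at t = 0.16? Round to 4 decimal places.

RK4: k1 = f(t_n, w_n); k2 = f(t_n + h/2, w_n + (h/2)·k1); k3 = f(t_n + h/2, w_n + (h/2)·k2); k4 = f(t_n + h, w_n + h·k3); w_{n+1} = w_n + (h/6)·(k1 + 2k2 + 2k3 + k4).
t=0.000000, w=2.300000:
  k1 = f(0.000000, 2.300000) = -2.520000
  k2 = f(0.080000, 2.098400) = -2.308916
  k3 = f(0.080000, 2.115287) = -2.320737
  k4 = f(0.160000, 1.928682) = -2.125528
  w ← 2.300000 + (0.16/6)·(k1 + 2k2 + 2k3 + k4) = 1.929204
w(0.16) ≈ 1.9292

1.9292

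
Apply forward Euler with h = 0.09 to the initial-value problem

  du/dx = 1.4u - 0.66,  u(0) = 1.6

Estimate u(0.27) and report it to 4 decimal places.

2.0826

Euler: u_{n+1} = u_n + h·f(x_n, u_n).
x=0.000000, u=1.600000: f=1.580000 → u ← 1.600000 + 0.09·1.580000 = 1.742200
x=0.090000, u=1.742200: f=1.779080 → u ← 1.742200 + 0.09·1.779080 = 1.902317
x=0.180000, u=1.902317: f=2.003244 → u ← 1.902317 + 0.09·2.003244 = 2.082609
u(0.27) ≈ 2.0826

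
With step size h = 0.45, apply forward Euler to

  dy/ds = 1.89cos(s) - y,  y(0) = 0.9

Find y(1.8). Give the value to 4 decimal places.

Euler: y_{n+1} = y_n + h·f(s_n, y_n).
s=0.000000, y=0.900000: f=0.990000 → y ← 0.900000 + 0.45·0.990000 = 1.345500
s=0.450000, y=1.345500: f=0.356345 → y ← 1.345500 + 0.45·0.356345 = 1.505855
s=0.900000, y=1.505855: f=-0.331012 → y ← 1.505855 + 0.45·(-0.331012) = 1.356900
s=1.350000, y=1.356900: f=-0.942977 → y ← 1.356900 + 0.45·(-0.942977) = 0.932560
y(1.8) ≈ 0.9326

0.9326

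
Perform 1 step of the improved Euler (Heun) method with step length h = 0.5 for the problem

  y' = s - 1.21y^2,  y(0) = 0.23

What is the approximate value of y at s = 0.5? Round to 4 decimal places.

0.3271

Heun: k1 = f(s_n, y_n); k2 = f(s_n + h, y_n + h·k1); y_{n+1} = y_n + (h/2)·(k1 + k2).
s=0.000000, y=0.230000:
  k1 = f(0.000000, 0.230000) = -0.064009
  k2 = f(0.500000, 0.197996) = 0.452565
  y ← 0.230000 + (0.5/2)·(-0.064009 + 0.452565) = 0.327139
y(0.5) ≈ 0.3271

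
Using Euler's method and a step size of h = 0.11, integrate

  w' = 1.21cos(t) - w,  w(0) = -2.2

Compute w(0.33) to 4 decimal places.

Euler: w_{n+1} = w_n + h·f(t_n, w_n).
t=0.000000, w=-2.200000: f=3.410000 → w ← -2.200000 + 0.11·3.410000 = -1.824900
t=0.110000, w=-1.824900: f=3.027587 → w ← -1.824900 + 0.11·3.027587 = -1.491865
t=0.220000, w=-1.491865: f=2.672701 → w ← -1.491865 + 0.11·2.672701 = -1.197868
w(0.33) ≈ -1.1979

-1.1979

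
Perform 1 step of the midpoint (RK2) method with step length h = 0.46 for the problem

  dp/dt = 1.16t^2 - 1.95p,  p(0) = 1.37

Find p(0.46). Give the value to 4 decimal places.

0.7205

Midpoint: k1 = f(t_n, p_n); k2 = f(t_n + h/2, p_n + (h/2)·k1); p_{n+1} = p_n + h·k2.
t=0.000000, p=1.370000:
  k1 = f(0.000000, 1.370000) = -2.671500
  k2 = f(0.230000, 0.755555) = -1.411968
  p ← 1.370000 + 0.46·(-1.411968) = 0.720495
p(0.46) ≈ 0.7205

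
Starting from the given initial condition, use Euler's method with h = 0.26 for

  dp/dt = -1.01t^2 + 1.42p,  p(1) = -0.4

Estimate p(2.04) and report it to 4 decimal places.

-4.5242

Euler: p_{n+1} = p_n + h·f(t_n, p_n).
t=1.000000, p=-0.400000: f=-1.578000 → p ← -0.400000 + 0.26·(-1.578000) = -0.810280
t=1.260000, p=-0.810280: f=-2.754074 → p ← -0.810280 + 0.26·(-2.754074) = -1.526339
t=1.520000, p=-1.526339: f=-4.500906 → p ← -1.526339 + 0.26·(-4.500906) = -2.696575
t=1.780000, p=-2.696575: f=-7.029220 → p ← -2.696575 + 0.26·(-7.029220) = -4.524172
p(2.04) ≈ -4.5242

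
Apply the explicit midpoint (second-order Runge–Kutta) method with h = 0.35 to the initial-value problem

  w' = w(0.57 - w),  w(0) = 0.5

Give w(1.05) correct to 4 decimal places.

Midpoint: k1 = f(t_n, w_n); k2 = f(t_n + h/2, w_n + (h/2)·k1); w_{n+1} = w_n + h·k2.
t=0.000000, w=0.500000:
  k1 = f(0.000000, 0.500000) = 0.035000
  k2 = f(0.175000, 0.506125) = 0.032329
  w ← 0.500000 + 0.35·0.032329 = 0.511315
t=0.350000, w=0.511315:
  k1 = f(0.350000, 0.511315) = 0.030006
  k2 = f(0.525000, 0.516566) = 0.027602
  w ← 0.511315 + 0.35·0.027602 = 0.520976
t=0.700000, w=0.520976:
  k1 = f(0.700000, 0.520976) = 0.025540
  k2 = f(0.875000, 0.525445) = 0.023411
  w ← 0.520976 + 0.35·0.023411 = 0.529170
w(1.05) ≈ 0.5292

0.5292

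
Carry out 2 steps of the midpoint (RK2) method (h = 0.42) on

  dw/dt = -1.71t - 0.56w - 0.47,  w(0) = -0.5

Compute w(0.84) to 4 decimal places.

Midpoint: k1 = f(t_n, w_n); k2 = f(t_n + h/2, w_n + (h/2)·k1); w_{n+1} = w_n + h·k2.
t=0.000000, w=-0.500000:
  k1 = f(0.000000, -0.500000) = -0.190000
  k2 = f(0.210000, -0.539900) = -0.526756
  w ← -0.500000 + 0.42·(-0.526756) = -0.721238
t=0.420000, w=-0.721238:
  k1 = f(0.420000, -0.721238) = -0.784307
  k2 = f(0.630000, -0.885942) = -1.051172
  w ← -0.721238 + 0.42·(-1.051172) = -1.162730
w(0.84) ≈ -1.1627

-1.1627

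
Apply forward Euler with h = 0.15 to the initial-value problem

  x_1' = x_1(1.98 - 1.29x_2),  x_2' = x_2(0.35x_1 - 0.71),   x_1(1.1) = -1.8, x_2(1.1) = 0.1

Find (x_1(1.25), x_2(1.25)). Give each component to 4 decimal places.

-2.2998, 0.0799

Euler on (x_1,x_2): x_1_{n+1} = x_1_n + h·x_1', x_2_{n+1} = x_2_n + h·x_2'.
1.100000: (-1.800000, 0.100000); f=(-3.331800, -0.134000) → (-2.299770, 0.079900)
(x_1(1.25), x_2(1.25)) ≈ (-2.2998, 0.0799)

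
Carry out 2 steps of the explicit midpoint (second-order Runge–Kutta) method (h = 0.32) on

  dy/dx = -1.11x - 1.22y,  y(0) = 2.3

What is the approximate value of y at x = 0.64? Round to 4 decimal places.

Midpoint: k1 = f(x_n, y_n); k2 = f(x_n + h/2, y_n + (h/2)·k1); y_{n+1} = y_n + h·k2.
x=0.000000, y=2.300000:
  k1 = f(0.000000, 2.300000) = -2.806000
  k2 = f(0.160000, 1.851040) = -2.435869
  y ← 2.300000 + 0.32·(-2.435869) = 1.520522
x=0.320000, y=1.520522:
  k1 = f(0.320000, 1.520522) = -2.210237
  k2 = f(0.480000, 1.166884) = -1.956399
  y ← 1.520522 + 0.32·(-1.956399) = 0.894474
y(0.64) ≈ 0.8945

0.8945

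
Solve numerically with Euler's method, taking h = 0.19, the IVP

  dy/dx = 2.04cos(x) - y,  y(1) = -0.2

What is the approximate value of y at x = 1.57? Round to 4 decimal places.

Euler: y_{n+1} = y_n + h·f(x_n, y_n).
x=1.000000, y=-0.200000: f=1.302217 → y ← -0.200000 + 0.19·1.302217 = 0.047421
x=1.190000, y=0.047421: f=0.710765 → y ← 0.047421 + 0.19·0.710765 = 0.182467
x=1.380000, y=0.182467: f=0.204401 → y ← 0.182467 + 0.19·0.204401 = 0.221303
y(1.57) ≈ 0.2213

0.2213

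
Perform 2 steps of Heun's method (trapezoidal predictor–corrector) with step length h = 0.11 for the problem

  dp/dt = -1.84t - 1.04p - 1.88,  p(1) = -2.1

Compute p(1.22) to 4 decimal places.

-2.4435

Heun: k1 = f(t_n, p_n); k2 = f(t_n + h, p_n + h·k1); p_{n+1} = p_n + (h/2)·(k1 + k2).
t=1.000000, p=-2.100000:
  k1 = f(1.000000, -2.100000) = -1.536000
  k2 = f(1.110000, -2.268960) = -1.562682
  p ← -2.100000 + (0.11/2)·(-1.536000 + (-1.562682)) = -2.270427
t=1.110000, p=-2.270427:
  k1 = f(1.110000, -2.270427) = -1.561155
  k2 = f(1.220000, -2.442155) = -1.584959
  p ← -2.270427 + (0.11/2)·(-1.561155 + (-1.584959)) = -2.443464
p(1.22) ≈ -2.4435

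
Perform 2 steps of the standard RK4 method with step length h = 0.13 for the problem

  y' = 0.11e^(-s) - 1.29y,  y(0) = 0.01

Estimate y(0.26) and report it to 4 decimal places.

0.0284

RK4: k1 = f(s_n, y_n); k2 = f(s_n + h/2, y_n + (h/2)·k1); k3 = f(s_n + h/2, y_n + (h/2)·k2); k4 = f(s_n + h, y_n + h·k3); y_{n+1} = y_n + (h/6)·(k1 + 2k2 + 2k3 + k4).
s=0.000000, y=0.010000:
  k1 = f(0.000000, 0.010000) = 0.097100
  k2 = f(0.065000, 0.016311) = 0.082036
  k3 = f(0.065000, 0.015332) = 0.083299
  k4 = f(0.130000, 0.020829) = 0.069721
  y ← 0.010000 + (0.13/6)·(k1 + 2k2 + 2k3 + k4) = 0.020779
s=0.130000, y=0.020779:
  k1 = f(0.130000, 0.020779) = 0.069786
  k2 = f(0.195000, 0.025315) = 0.057855
  k3 = f(0.195000, 0.024540) = 0.058856
  k4 = f(0.260000, 0.028430) = 0.048141
  y ← 0.020779 + (0.13/6)·(k1 + 2k2 + 2k3 + k4) = 0.028392
y(0.26) ≈ 0.0284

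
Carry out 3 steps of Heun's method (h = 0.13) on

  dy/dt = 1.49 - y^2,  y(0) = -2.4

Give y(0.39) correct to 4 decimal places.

Heun: k1 = f(t_n, y_n); k2 = f(t_n + h, y_n + h·k1); y_{n+1} = y_n + (h/2)·(k1 + k2).
t=0.000000, y=-2.400000:
  k1 = f(0.000000, -2.400000) = -4.270000
  k2 = f(0.130000, -2.955100) = -7.242616
  y ← -2.400000 + (0.13/2)·(-4.270000 + (-7.242616)) = -3.148320
t=0.130000, y=-3.148320:
  k1 = f(0.130000, -3.148320) = -8.421919
  k2 = f(0.260000, -4.243170) = -16.514488
  y ← -3.148320 + (0.13/2)·(-8.421919 + (-16.514488)) = -4.769186
t=0.260000, y=-4.769186:
  k1 = f(0.260000, -4.769186) = -21.255140
  k2 = f(0.390000, -7.532355) = -55.246366
  y ← -4.769186 + (0.13/2)·(-21.255140 + (-55.246366)) = -9.741784
y(0.39) ≈ -9.7418

-9.7418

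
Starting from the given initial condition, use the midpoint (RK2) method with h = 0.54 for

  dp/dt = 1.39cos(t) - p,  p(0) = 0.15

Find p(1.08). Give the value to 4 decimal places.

0.7142

Midpoint: k1 = f(t_n, p_n); k2 = f(t_n + h/2, p_n + (h/2)·k1); p_{n+1} = p_n + h·k2.
t=0.000000, p=0.150000:
  k1 = f(0.000000, 0.150000) = 1.240000
  k2 = f(0.270000, 0.484800) = 0.854842
  p ← 0.150000 + 0.54·0.854842 = 0.611614
t=0.540000, p=0.611614:
  k1 = f(0.540000, 0.611614) = 0.580601
  k2 = f(0.810000, 0.768377) = 0.190026
  p ← 0.611614 + 0.54·0.190026 = 0.714229
p(1.08) ≈ 0.7142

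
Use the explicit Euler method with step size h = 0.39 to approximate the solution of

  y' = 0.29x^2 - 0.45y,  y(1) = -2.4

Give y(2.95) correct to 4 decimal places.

Euler: y_{n+1} = y_n + h·f(x_n, y_n).
x=1.000000, y=-2.400000: f=1.370000 → y ← -2.400000 + 0.39·1.370000 = -1.865700
x=1.390000, y=-1.865700: f=1.399874 → y ← -1.865700 + 0.39·1.399874 = -1.319749
x=1.780000, y=-1.319749: f=1.512723 → y ← -1.319749 + 0.39·1.512723 = -0.729787
x=2.170000, y=-0.729787: f=1.693985 → y ← -0.729787 + 0.39·1.693985 = -0.069133
x=2.560000, y=-0.069133: f=1.931654 → y ← -0.069133 + 0.39·1.931654 = 0.684212
y(2.95) ≈ 0.6842

0.6842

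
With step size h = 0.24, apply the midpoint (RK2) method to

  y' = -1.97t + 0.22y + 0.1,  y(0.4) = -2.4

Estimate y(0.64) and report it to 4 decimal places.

-2.7563

Midpoint: k1 = f(t_n, y_n); k2 = f(t_n + h/2, y_n + (h/2)·k1); y_{n+1} = y_n + h·k2.
t=0.400000, y=-2.400000:
  k1 = f(0.400000, -2.400000) = -1.216000
  k2 = f(0.520000, -2.545920) = -1.484502
  y ← -2.400000 + 0.24·(-1.484502) = -2.756281
y(0.64) ≈ -2.7563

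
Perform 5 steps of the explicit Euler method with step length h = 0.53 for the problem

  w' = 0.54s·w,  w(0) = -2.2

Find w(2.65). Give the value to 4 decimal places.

Euler: w_{n+1} = w_n + h·f(s_n, w_n).
s=0.000000, w=-2.200000: f=0.000000 → w ← -2.200000 + 0.53·0.000000 = -2.200000
s=0.530000, w=-2.200000: f=-0.629640 → w ← -2.200000 + 0.53·(-0.629640) = -2.533709
s=1.060000, w=-2.533709: f=-1.450295 → w ← -2.533709 + 0.53·(-1.450295) = -3.302366
s=1.590000, w=-3.302366: f=-2.835411 → w ← -3.302366 + 0.53·(-2.835411) = -4.805134
s=2.120000, w=-4.805134: f=-5.500917 → w ← -4.805134 + 0.53·(-5.500917) = -7.720619
w(2.65) ≈ -7.7206

-7.7206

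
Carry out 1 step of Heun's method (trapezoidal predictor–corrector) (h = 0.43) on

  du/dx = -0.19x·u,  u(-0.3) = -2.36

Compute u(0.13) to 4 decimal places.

-2.3761

Heun: k1 = f(x_n, u_n); k2 = f(x_n + h, u_n + h·k1); u_{n+1} = u_n + (h/2)·(k1 + k2).
x=-0.300000, u=-2.360000:
  k1 = f(-0.300000, -2.360000) = -0.134520
  k2 = f(0.130000, -2.417844) = 0.059721
  u ← -2.360000 + (0.43/2)·(-0.134520 + 0.059721) = -2.376082
u(0.13) ≈ -2.3761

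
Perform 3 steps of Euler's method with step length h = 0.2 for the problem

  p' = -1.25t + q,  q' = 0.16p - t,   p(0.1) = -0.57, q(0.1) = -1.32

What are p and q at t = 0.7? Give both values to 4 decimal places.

-1.6198, -1.5843

Euler on (p,q): p_{n+1} = p_n + h·p', q_{n+1} = q_n + h·q'.
0.100000: (-0.570000, -1.320000); f=(-1.445000, -0.191200) → (-0.859000, -1.358240)
0.300000: (-0.859000, -1.358240); f=(-1.733240, -0.437440) → (-1.205648, -1.445728)
0.500000: (-1.205648, -1.445728); f=(-2.070728, -0.692904) → (-1.619794, -1.584309)
(p(0.7), q(0.7)) ≈ (-1.6198, -1.5843)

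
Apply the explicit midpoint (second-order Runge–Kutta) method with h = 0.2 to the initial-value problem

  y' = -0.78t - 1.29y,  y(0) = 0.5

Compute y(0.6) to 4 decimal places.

0.1205

Midpoint: k1 = f(t_n, y_n); k2 = f(t_n + h/2, y_n + (h/2)·k1); y_{n+1} = y_n + h·k2.
t=0.000000, y=0.500000:
  k1 = f(0.000000, 0.500000) = -0.645000
  k2 = f(0.100000, 0.435500) = -0.639795
  y ← 0.500000 + 0.2·(-0.639795) = 0.372041
t=0.200000, y=0.372041:
  k1 = f(0.200000, 0.372041) = -0.635933
  k2 = f(0.300000, 0.308448) = -0.631898
  y ← 0.372041 + 0.2·(-0.631898) = 0.245661
t=0.400000, y=0.245661:
  k1 = f(0.400000, 0.245661) = -0.628903
  k2 = f(0.500000, 0.182771) = -0.625775
  y ← 0.245661 + 0.2·(-0.625775) = 0.120507
y(0.6) ≈ 0.1205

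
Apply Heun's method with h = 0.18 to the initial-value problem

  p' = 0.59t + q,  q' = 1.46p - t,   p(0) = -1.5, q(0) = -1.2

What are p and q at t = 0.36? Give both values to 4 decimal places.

Heun on (p,q): k1 = f(t_n, state_n); k2 = f(t_n + h, state_n + h·k1); state_{n+1} = state_n + (h/2)·(k1 + k2).
0.000000: (-1.500000, -1.200000)
  k1 = (-1.200000, -2.190000)
  predictor → (-1.716000, -1.594200)
  k2 = (-1.488000, -2.685360)
  → (-1.741920, -1.638782)
0.180000: (-1.741920, -1.638782)
  k1 = (-1.532582, -2.723203)
  predictor → (-2.017785, -2.128959)
  k2 = (-1.916559, -3.305966)
  → (-2.052343, -2.181408)
(p(0.36), q(0.36)) ≈ (-2.0523, -2.1814)

-2.0523, -2.1814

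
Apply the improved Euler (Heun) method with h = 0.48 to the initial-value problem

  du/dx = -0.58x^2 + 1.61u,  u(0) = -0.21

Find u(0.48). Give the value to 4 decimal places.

-0.4671

Heun: k1 = f(x_n, u_n); k2 = f(x_n + h, u_n + h·k1); u_{n+1} = u_n + (h/2)·(k1 + k2).
x=0.000000, u=-0.210000:
  k1 = f(0.000000, -0.210000) = -0.338100
  k2 = f(0.480000, -0.372288) = -0.733016
  u ← -0.210000 + (0.48/2)·(-0.338100 + (-0.733016)) = -0.467068
u(0.48) ≈ -0.4671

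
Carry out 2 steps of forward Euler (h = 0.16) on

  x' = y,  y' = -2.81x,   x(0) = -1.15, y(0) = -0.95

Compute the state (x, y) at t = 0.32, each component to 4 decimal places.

-1.3713, 0.1524

Euler on (x,y): x_{n+1} = x_n + h·x', y_{n+1} = y_n + h·y'.
0.000000: (-1.150000, -0.950000); f=(-0.950000, 3.231500) → (-1.302000, -0.432960)
0.160000: (-1.302000, -0.432960); f=(-0.432960, 3.658620) → (-1.371274, 0.152419)
(x(0.32), y(0.32)) ≈ (-1.3713, 0.1524)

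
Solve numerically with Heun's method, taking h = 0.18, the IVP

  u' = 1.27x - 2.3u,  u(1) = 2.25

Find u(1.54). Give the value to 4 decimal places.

1.1976

Heun: k1 = f(x_n, u_n); k2 = f(x_n + h, u_n + h·k1); u_{n+1} = u_n + (h/2)·(k1 + k2).
x=1.000000, u=2.250000:
  k1 = f(1.000000, 2.250000) = -3.905000
  k2 = f(1.180000, 1.547100) = -2.059730
  u ← 2.250000 + (0.18/2)·(-3.905000 + (-2.059730)) = 1.713174
x=1.180000, u=1.713174:
  k1 = f(1.180000, 1.713174) = -2.441701
  k2 = f(1.360000, 1.273668) = -1.202237
  u ← 1.713174 + (0.18/2)·(-2.441701 + (-1.202237)) = 1.385220
x=1.360000, u=1.385220:
  k1 = f(1.360000, 1.385220) = -1.458806
  k2 = f(1.540000, 1.122635) = -0.626260
  u ← 1.385220 + (0.18/2)·(-1.458806 + (-0.626260)) = 1.197564
u(1.54) ≈ 1.1976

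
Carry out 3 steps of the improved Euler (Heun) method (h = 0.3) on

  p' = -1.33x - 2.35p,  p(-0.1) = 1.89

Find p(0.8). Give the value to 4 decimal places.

0.0438

Heun: k1 = f(x_n, p_n); k2 = f(x_n + h, p_n + h·k1); p_{n+1} = p_n + (h/2)·(k1 + k2).
x=-0.100000, p=1.890000:
  k1 = f(-0.100000, 1.890000) = -4.308500
  k2 = f(0.200000, 0.597450) = -1.670008
  p ← 1.890000 + (0.3/2)·(-4.308500 + (-1.670008)) = 0.993224
x=0.200000, p=0.993224:
  k1 = f(0.200000, 0.993224) = -2.600076
  k2 = f(0.500000, 0.213201) = -1.166022
  p ← 0.993224 + (0.3/2)·(-2.600076 + (-1.166022)) = 0.428309
x=0.500000, p=0.428309:
  k1 = f(0.500000, 0.428309) = -1.671526
  k2 = f(0.800000, -0.073149) = -0.892100
  p ← 0.428309 + (0.3/2)·(-1.671526 + (-0.892100)) = 0.043765
p(0.8) ≈ 0.0438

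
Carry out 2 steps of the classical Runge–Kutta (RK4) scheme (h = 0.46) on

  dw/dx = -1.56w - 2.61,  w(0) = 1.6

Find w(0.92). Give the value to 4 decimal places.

RK4: k1 = f(x_n, w_n); k2 = f(x_n + h/2, w_n + (h/2)·k1); k3 = f(x_n + h/2, w_n + (h/2)·k2); k4 = f(x_n + h, w_n + h·k3); w_{n+1} = w_n + (h/6)·(k1 + 2k2 + 2k3 + k4).
x=0.000000, w=1.600000:
  k1 = f(0.000000, 1.600000) = -5.106000
  k2 = f(0.230000, 0.425620) = -3.273967
  k3 = f(0.230000, 0.846988) = -3.931301
  k4 = f(0.460000, -0.208398) = -2.284899
  w ← 1.600000 + (0.46/6)·(k1 + 2k2 + 2k3 + k4) = -0.071443
x=0.460000, w=-0.071443:
  k1 = f(0.460000, -0.071443) = -2.498548
  k2 = f(0.690000, -0.646109) = -1.602069
  k3 = f(0.690000, -0.439919) = -1.923726
  k4 = f(0.920000, -0.956357) = -1.118083
  w ← -0.071443 + (0.46/6)·(k1 + 2k2 + 2k3 + k4) = -0.889340
w(0.92) ≈ -0.8893

-0.8893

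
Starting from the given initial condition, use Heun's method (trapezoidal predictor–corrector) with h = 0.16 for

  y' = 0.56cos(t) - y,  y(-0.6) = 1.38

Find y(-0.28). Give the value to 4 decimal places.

Heun: k1 = f(t_n, y_n); k2 = f(t_n + h, y_n + h·k1); y_{n+1} = y_n + (h/2)·(k1 + k2).
t=-0.600000, y=1.380000:
  k1 = f(-0.600000, 1.380000) = -0.917812
  k2 = f(-0.440000, 1.233150) = -0.726489
  y ← 1.380000 + (0.16/2)·(-0.917812 + (-0.726489)) = 1.248456
t=-0.440000, y=1.248456:
  k1 = f(-0.440000, 1.248456) = -0.741795
  k2 = f(-0.280000, 1.129769) = -0.591578
  y ← 1.248456 + (0.16/2)·(-0.741795 + (-0.591578)) = 1.141786
y(-0.28) ≈ 1.1418

1.1418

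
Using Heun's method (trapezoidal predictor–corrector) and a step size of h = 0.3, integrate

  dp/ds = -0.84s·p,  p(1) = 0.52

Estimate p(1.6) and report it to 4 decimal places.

Heun: k1 = f(s_n, p_n); k2 = f(s_n + h, p_n + h·k1); p_{n+1} = p_n + (h/2)·(k1 + k2).
s=1.000000, p=0.520000:
  k1 = f(1.000000, 0.520000) = -0.436800
  k2 = f(1.300000, 0.388960) = -0.424744
  p ← 0.520000 + (0.3/2)·(-0.436800 + (-0.424744)) = 0.390768
s=1.300000, p=0.390768:
  k1 = f(1.300000, 0.390768) = -0.426719
  k2 = f(1.600000, 0.262753) = -0.353140
  p ← 0.390768 + (0.3/2)·(-0.426719 + (-0.353140)) = 0.273790
p(1.6) ≈ 0.2738

0.2738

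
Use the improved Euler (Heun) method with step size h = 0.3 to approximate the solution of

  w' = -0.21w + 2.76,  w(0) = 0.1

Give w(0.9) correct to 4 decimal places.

Heun: k1 = f(x_n, w_n); k2 = f(x_n + h, w_n + h·k1); w_{n+1} = w_n + (h/2)·(k1 + k2).
x=0.000000, w=0.100000:
  k1 = f(0.000000, 0.100000) = 2.739000
  k2 = f(0.300000, 0.921700) = 2.566443
  w ← 0.100000 + (0.3/2)·(2.739000 + 2.566443) = 0.895816
x=0.300000, w=0.895816:
  k1 = f(0.300000, 0.895816) = 2.571879
  k2 = f(0.600000, 1.667380) = 2.409850
  w ← 0.895816 + (0.3/2)·(2.571879 + 2.409850) = 1.643076
x=0.600000, w=1.643076:
  k1 = f(0.600000, 1.643076) = 2.414954
  k2 = f(0.900000, 2.367562) = 2.262812
  w ← 1.643076 + (0.3/2)·(2.414954 + 2.262812) = 2.344741
w(0.9) ≈ 2.3447

2.3447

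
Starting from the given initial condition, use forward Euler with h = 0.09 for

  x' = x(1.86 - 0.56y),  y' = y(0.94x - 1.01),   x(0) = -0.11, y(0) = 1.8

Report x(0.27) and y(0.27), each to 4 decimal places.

-0.1407, 1.3080

Euler on (x,y): x_{n+1} = x_n + h·x', y_{n+1} = y_n + h·y'.
0.000000: (-0.110000, 1.800000); f=(-0.093720, -2.004120) → (-0.118435, 1.619629)
0.090000: (-0.118435, 1.619629); f=(-0.112869, -1.816137) → (-0.128593, 1.456177)
0.180000: (-0.128593, 1.456177); f=(-0.134321, -1.646758) → (-0.140682, 1.307969)
(x(0.27), y(0.27)) ≈ (-0.1407, 1.3080)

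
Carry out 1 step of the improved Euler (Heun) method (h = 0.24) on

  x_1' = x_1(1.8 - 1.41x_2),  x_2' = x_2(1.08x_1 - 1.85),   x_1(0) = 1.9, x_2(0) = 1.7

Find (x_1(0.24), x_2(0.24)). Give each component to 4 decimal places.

1.6246, 1.7215

Heun on (x_1,x_2): k1 = f(x_n, state_n); k2 = f(x_n + h, state_n + h·k1); state_{n+1} = state_n + (h/2)·(k1 + k2).
0.000000: (1.900000, 1.700000)
  k1 = (-1.134300, 0.343400)
  predictor → (1.627768, 1.782416)
  k2 = (-1.160935, -0.164001)
  → (1.624572, 1.721528)
(x_1(0.24), x_2(0.24)) ≈ (1.6246, 1.7215)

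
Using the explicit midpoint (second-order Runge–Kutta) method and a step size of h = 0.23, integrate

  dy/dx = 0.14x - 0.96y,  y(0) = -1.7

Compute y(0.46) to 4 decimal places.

Midpoint: k1 = f(x_n, y_n); k2 = f(x_n + h/2, y_n + (h/2)·k1); y_{n+1} = y_n + h·k2.
x=0.000000, y=-1.700000:
  k1 = f(0.000000, -1.700000) = 1.632000
  k2 = f(0.115000, -1.512320) = 1.467927
  y ← -1.700000 + 0.23·1.467927 = -1.362377
x=0.230000, y=-1.362377:
  k1 = f(0.230000, -1.362377) = 1.340082
  k2 = f(0.345000, -1.208267) = 1.208237
  y ← -1.362377 + 0.23·1.208237 = -1.084482
y(0.46) ≈ -1.0845

-1.0845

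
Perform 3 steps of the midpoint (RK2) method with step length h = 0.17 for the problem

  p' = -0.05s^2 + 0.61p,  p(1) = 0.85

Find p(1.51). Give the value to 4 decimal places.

Midpoint: k1 = f(s_n, p_n); k2 = f(s_n + h/2, p_n + (h/2)·k1); p_{n+1} = p_n + h·k2.
s=1.000000, p=0.850000:
  k1 = f(1.000000, 0.850000) = 0.468500
  k2 = f(1.085000, 0.889822) = 0.483930
  p ← 0.850000 + 0.17·0.483930 = 0.932268
s=1.170000, p=0.932268:
  k1 = f(1.170000, 0.932268) = 0.500239
  k2 = f(1.255000, 0.974788) = 0.515870
  p ← 0.932268 + 0.17·0.515870 = 1.019966
s=1.340000, p=1.019966:
  k1 = f(1.340000, 1.019966) = 0.532399
  k2 = f(1.425000, 1.065220) = 0.548253
  p ← 1.019966 + 0.17·0.548253 = 1.113169
p(1.51) ≈ 1.1132

1.1132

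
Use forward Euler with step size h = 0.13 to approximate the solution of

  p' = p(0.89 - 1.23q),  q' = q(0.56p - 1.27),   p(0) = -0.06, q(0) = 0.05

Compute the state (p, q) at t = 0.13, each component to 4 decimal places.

Euler on (p,q): p_{n+1} = p_n + h·p', q_{n+1} = q_n + h·q'.
0.000000: (-0.060000, 0.050000); f=(-0.049710, -0.065180) → (-0.066462, 0.041527)
(p(0.13), q(0.13)) ≈ (-0.0665, 0.0415)

-0.0665, 0.0415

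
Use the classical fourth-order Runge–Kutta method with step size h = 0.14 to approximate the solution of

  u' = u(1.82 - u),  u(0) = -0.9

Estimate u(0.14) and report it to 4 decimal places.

-1.3556

RK4: k1 = f(t_n, u_n); k2 = f(t_n + h/2, u_n + (h/2)·k1); k3 = f(t_n + h/2, u_n + (h/2)·k2); k4 = f(t_n + h, u_n + h·k3); u_{n+1} = u_n + (h/6)·(k1 + 2k2 + 2k3 + k4).
t=0.000000, u=-0.900000:
  k1 = f(0.000000, -0.900000) = -2.448000
  k2 = f(0.070000, -1.071360) = -3.097687
  k3 = f(0.070000, -1.116838) = -3.279973
  k4 = f(0.140000, -1.359196) = -4.321151
  u ← -0.900000 + (0.14/6)·(k1 + 2k2 + 2k3 + k4) = -1.355571
u(0.14) ≈ -1.3556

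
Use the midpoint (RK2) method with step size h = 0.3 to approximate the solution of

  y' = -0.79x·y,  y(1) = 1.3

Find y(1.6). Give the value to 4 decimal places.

Midpoint: k1 = f(x_n, y_n); k2 = f(x_n + h/2, y_n + (h/2)·k1); y_{n+1} = y_n + h·k2.
x=1.000000, y=1.300000:
  k1 = f(1.000000, 1.300000) = -1.027000
  k2 = f(1.150000, 1.145950) = -1.041096
  y ← 1.300000 + 0.3·(-1.041096) = 0.987671
x=1.300000, y=0.987671:
  k1 = f(1.300000, 0.987671) = -1.014338
  k2 = f(1.450000, 0.835521) = -0.957089
  y ← 0.987671 + 0.3·(-0.957089) = 0.700545
y(1.6) ≈ 0.7005

0.7005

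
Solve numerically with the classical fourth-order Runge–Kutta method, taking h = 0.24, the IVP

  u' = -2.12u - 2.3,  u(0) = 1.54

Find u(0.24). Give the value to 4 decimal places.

0.4939

RK4: k1 = f(t_n, u_n); k2 = f(t_n + h/2, u_n + (h/2)·k1); k3 = f(t_n + h/2, u_n + (h/2)·k2); k4 = f(t_n + h, u_n + h·k3); u_{n+1} = u_n + (h/6)·(k1 + 2k2 + 2k3 + k4).
t=0.000000, u=1.540000:
  k1 = f(0.000000, 1.540000) = -5.564800
  k2 = f(0.120000, 0.872224) = -4.149115
  k3 = f(0.120000, 1.042106) = -4.509265
  k4 = f(0.240000, 0.457776) = -3.270486
  u ← 1.540000 + (0.24/6)·(k1 + 2k2 + 2k3 + k4) = 0.493918
u(0.24) ≈ 0.4939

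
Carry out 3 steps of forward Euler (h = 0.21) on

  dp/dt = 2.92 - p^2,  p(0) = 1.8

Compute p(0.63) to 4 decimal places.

1.7107

Euler: p_{n+1} = p_n + h·f(t_n, p_n).
t=0.000000, p=1.800000: f=-0.320000 → p ← 1.800000 + 0.21·(-0.320000) = 1.732800
t=0.210000, p=1.732800: f=-0.082596 → p ← 1.732800 + 0.21·(-0.082596) = 1.715455
t=0.420000, p=1.715455: f=-0.022785 → p ← 1.715455 + 0.21·(-0.022785) = 1.710670
p(0.63) ≈ 1.7107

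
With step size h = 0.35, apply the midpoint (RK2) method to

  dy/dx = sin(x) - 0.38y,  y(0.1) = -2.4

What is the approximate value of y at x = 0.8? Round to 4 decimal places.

-1.5652

Midpoint: k1 = f(x_n, y_n); k2 = f(x_n + h/2, y_n + (h/2)·k1); y_{n+1} = y_n + h·k2.
x=0.100000, y=-2.400000:
  k1 = f(0.100000, -2.400000) = 1.011833
  k2 = f(0.275000, -2.222929) = 1.116260
  y ← -2.400000 + 0.35·1.116260 = -2.009309
x=0.450000, y=-2.009309:
  k1 = f(0.450000, -2.009309) = 1.198503
  k2 = f(0.625000, -1.799571) = 1.268934
  y ← -2.009309 + 0.35·1.268934 = -1.565182
y(0.8) ≈ -1.5652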